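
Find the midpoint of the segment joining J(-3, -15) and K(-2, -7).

The midpoint is the point halfway along the segment.
Move half the horizontal distance: -3 + (-2 - -3)/2 = -3 + 1/2 = -5/2
Move half the vertical distance: -15 + (-7 - -15)/2 = -15 + 8/2 = -11
Midpoint = (-5/2, -11)

(-5/2, -11)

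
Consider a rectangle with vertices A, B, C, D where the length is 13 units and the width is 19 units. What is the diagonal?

Using the Pythagorean theorem:
d² = 13² + 19² = 169 + 361 = 530
d = sqrt(530)

sqrt(530)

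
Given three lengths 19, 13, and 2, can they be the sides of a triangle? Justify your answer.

No.
The triangle inequality is violated: 13 + 2 = 15 ≤ 19.
These lengths cannot form a triangle.

No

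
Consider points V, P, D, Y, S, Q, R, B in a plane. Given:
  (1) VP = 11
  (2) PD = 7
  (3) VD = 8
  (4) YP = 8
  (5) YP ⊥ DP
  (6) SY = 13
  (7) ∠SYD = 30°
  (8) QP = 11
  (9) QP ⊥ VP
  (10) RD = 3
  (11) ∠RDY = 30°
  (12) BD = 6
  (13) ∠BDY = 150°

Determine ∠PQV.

Step 1: By the law of cosines on triangle QPV: QV² = 11² + 11² − 2·11·11·cos(90°) = 242, so QV = 11·√2.
Step 2: By the inverse law of cosines on triangle PQV: cos(∠PQV) = (11² + (11·√2)² − 11²) / (2·11·11·√2) = 242/342.24 = 0.7071, so ∠PQV = 45°.

Therefore, the measure of angle ∠PQV = 45°.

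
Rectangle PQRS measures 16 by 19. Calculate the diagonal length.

A rectangle's diagonal splits it into two right triangles, with the diagonal as the hypotenuse.
By the Pythagorean theorem, d^2 = 16^2 + 19^2 = 617.
Therefore d = sqrt(617).

sqrt(617)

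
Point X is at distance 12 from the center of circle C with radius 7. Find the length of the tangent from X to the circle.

The tangent, radius, and line from the external point to the center form a right triangle.
The right angle is where the tangent meets the radius.
By the Pythagorean theorem: tangent² + 7² = 12²
tangent² = 144 - 49 = 95
tangent = sqrt(95)

sqrt(95)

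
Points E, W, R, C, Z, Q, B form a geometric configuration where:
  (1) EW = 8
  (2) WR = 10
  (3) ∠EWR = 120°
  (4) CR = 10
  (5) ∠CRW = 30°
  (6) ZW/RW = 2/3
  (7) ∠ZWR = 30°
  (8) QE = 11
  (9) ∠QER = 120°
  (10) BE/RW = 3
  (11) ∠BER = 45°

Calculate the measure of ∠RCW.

Step 1: By the law of cosines on triangle CRW: CW² = 10² + 10² − 2·10·10·cos(30°) = 26.79, so CW ≈ 5.18.
Step 2: By the inverse law of cosines on triangle RCW: cos(∠RCW) = (10² + 5.18² − 10²) / (2·10·5.18) = 26.79/103.53 = 0.2588, so ∠RCW = 75°.

Therefore, the measure of angle ∠RCW = 75°.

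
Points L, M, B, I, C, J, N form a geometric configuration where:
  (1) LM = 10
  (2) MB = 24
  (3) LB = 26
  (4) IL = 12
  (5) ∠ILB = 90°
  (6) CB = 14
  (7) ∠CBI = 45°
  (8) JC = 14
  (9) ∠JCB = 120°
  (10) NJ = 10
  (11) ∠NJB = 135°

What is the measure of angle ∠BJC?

Step 1: By the law of cosines on triangle JCB: JB² = 14² + 14² − 2·14·14·cos(120°) = 588, so JB = 14·√3.
Step 2: By the inverse law of cosines on triangle BJC: cos(∠BJC) = ((14·√3)² + 14² − 14²) / (2·14·√3·14) = 588/678.96 = 0.866, so ∠BJC = 30°.

Therefore, the measure of angle ∠BJC = 30°.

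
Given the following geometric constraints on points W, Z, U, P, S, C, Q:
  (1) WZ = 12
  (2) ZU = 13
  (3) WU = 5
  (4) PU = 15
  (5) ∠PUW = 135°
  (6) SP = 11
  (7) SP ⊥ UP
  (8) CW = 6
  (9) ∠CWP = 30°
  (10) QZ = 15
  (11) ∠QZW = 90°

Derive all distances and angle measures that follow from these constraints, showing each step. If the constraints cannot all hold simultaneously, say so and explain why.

The constraints are consistent.

Step 1: From WU = 5, UP = 15, and ∠WUP = 135°, by the law of cosines:
  WP² = WU² + UP² - 2·WU·UP·cos(135°) = 25 + 225 + 106.1 = 356.1
  WP ≈ 18.87

Step 2: From WZ = 12, ZQ = 15, and ∠WZQ = 90°, by the law of cosines:
  WQ² = WZ² + ZQ² - 2·WZ·ZQ·cos(90°) = 144 + 225 - 0 = 369
  WQ = 3·√41

Step 3: From UP = 15, PS = 11, and ∠UPS = 90°, by the law of cosines:
  US² = UP² + PS² - 2·UP·PS·cos(90°) = 225 + 121 - 0 = 346
  US ≈ 18.6

Step 4: From WU = 5, WZ = 12, UZ = 13, by the inverse law of cosines:
  cos(∠UWZ) = (WU² + WZ² - UZ²) / (2·WU·WZ)
  ∠UWZ = 90°

Step 5: From ZU = 13, ZW = 12, UW = 5, by the inverse law of cosines:
  cos(∠UZW) = (ZU² + ZW² - UW²) / (2·ZU·ZW)
  ∠UZW = 22.62°

Step 6: From UW = 5, UZ = 13, WZ = 12, by the inverse law of cosines:
  cos(∠WUZ) = (UW² + UZ² - WZ²) / (2·UW·UZ)
  ∠WUZ = 67.38°

Step 7: From PW = 18.87, WC = 6, and ∠PWC = 30°, by the law of cosines:
  PC² = PW² + WC² - 2·PW·WC·cos(30°) = 356.1 + 36 - 196.1 = 196
  PC ≈ 14

Step 8: From WP = 18.87, WU = 5, PU = 15, by the inverse law of cosines:
  cos(∠PWU) = (WP² + WU² - PU²) / (2·WP·WU)
  ∠PWU = 34.2°

Step 9: From WQ = 3·√41, WZ = 12, QZ = 15, by the inverse law of cosines:
  cos(∠QWZ) = (WQ² + WZ² - QZ²) / (2·WQ·WZ)
  ∠QWZ = 51.34°

Step 10: From UP = 15, US = 18.6, PS = 11, by the inverse law of cosines:
  cos(∠PUS) = (UP² + US² - PS²) / (2·UP·US)
  ∠PUS = 36.25°

Step 11: From PU = 15, PW = 18.87, UW = 5, by the inverse law of cosines:
  cos(∠UPW) = (PU² + PW² - UW²) / (2·PU·PW)
  ∠UPW = 10.8°

Step 12: From SP = 11, SU = 18.6, PU = 15, by the inverse law of cosines:
  cos(∠PSU) = (SP² + SU² - PU²) / (2·SP·SU)
  ∠PSU = 53.75°

Step 13: From QW = 3·√41, QZ = 15, WZ = 12, by the inverse law of cosines:
  cos(∠WQZ) = (QW² + QZ² - WZ²) / (2·QW·QZ)
  ∠WQZ = 38.66°

Step 14: From PC = 14, PW = 18.87, CW = 6, by the inverse law of cosines:
  cos(∠CPW) = (PC² + PW² - CW²) / (2·PC·PW)
  ∠CPW = 12.37°

Step 15: From CP = 14, CW = 6, PW = 18.87, by the inverse law of cosines:
  cos(∠PCW) = (CP² + CW² - PW²) / (2·CP·CW)
  ∠PCW = 137.63°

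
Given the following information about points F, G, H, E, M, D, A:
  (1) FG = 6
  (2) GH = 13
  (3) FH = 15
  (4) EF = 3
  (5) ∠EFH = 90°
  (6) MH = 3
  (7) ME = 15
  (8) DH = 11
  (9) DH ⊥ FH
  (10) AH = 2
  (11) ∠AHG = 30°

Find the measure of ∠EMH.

Step 1: By the law of cosines on triangle EFH: EH² = 3² + 15² − 2·3·15·cos(90°) = 234, so EH = 3·√26.
Step 2: By the inverse law of cosines on triangle EMH: cos(∠EMH) = (15² + 3² − (3·√26)²) / (2·15·3) = 0/90 = 0, so ∠EMH = 90°.

Therefore, the measure of angle ∠EMH = 90°.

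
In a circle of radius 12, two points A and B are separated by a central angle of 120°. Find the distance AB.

Chord length = 2r sin(θ/2)
= 2 × 12 × sin(120°/2)
= 2 × 12 × sin(60°)
= 12*sqrt(3)

12*sqrt(3)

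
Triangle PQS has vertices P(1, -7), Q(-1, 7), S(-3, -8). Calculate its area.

The Shoelace formula computes the area from vertex coordinates by summing cross products.
For vertices (1,-7), (-1,7), (-3,-8):
Signed sum = 1*7 - -1*-7 + -1*-8 - -3*7 + -3*-7 - 1*-8
= 0 + 29 + 29 = 58
Area = (1/2)|58| = 29.

29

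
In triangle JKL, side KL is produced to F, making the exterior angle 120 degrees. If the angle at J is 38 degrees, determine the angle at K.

By the exterior angle theorem: exterior angle = sum of remote interior angles.
120 = 38 + angle K
angle K = 120 - 38 = 82 degrees

82 degrees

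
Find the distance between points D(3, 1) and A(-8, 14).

d = sqrt((-8 - 3)^2 + (14 - 1)^2)
d = sqrt(-11^2 + 13^2)
d = sqrt(121 + 169)
d = sqrt(290)

sqrt(290)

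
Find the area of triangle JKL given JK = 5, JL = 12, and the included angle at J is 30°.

When two sides and the included angle are known, the area formula is (1/2)ab sin(C).
The height from one side to the opposite vertex is 12 sin(30°) = 6.
Area = (1/2) * 5 * 6 = 15.

15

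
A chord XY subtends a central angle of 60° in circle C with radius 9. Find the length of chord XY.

Chord = 2(9) sin(30°) = 9

9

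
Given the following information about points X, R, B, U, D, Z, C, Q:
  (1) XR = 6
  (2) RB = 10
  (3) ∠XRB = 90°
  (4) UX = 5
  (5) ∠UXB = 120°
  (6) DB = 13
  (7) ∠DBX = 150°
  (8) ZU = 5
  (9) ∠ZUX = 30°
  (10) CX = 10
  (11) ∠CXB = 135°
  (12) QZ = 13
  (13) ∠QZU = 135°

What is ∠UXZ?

Step 1: By the law of cosines on triangle XUZ: XZ² = 5² + 5² − 2·5·5·cos(30°) = 6.7, so XZ ≈ 2.59.
Step 2: By the inverse law of cosines on triangle UXZ: cos(∠UXZ) = (5² + 2.59² − 5²) / (2·5·2.59) = 6.7/25.88 = 0.2588, so ∠UXZ = 75°.

Therefore, the measure of angle ∠UXZ = 75°.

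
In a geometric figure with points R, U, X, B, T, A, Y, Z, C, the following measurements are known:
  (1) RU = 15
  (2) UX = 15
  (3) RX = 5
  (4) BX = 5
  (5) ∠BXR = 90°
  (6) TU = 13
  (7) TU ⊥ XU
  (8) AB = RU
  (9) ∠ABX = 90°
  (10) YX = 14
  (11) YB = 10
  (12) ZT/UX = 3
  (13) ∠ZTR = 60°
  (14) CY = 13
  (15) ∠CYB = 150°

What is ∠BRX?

Step 1: By the law of cosines on triangle RXB: RB² = 5² + 5² − 2·5·5·cos(90°) = 50, so RB = 5·√2.
Step 2: By the inverse law of cosines on triangle BRX: cos(∠BRX) = ((5·√2)² + 5² − 5²) / (2·5·√2·5) = 50/70.71 = 0.7071, so ∠BRX = 45°.

Therefore, the measure of angle ∠BRX = 45°.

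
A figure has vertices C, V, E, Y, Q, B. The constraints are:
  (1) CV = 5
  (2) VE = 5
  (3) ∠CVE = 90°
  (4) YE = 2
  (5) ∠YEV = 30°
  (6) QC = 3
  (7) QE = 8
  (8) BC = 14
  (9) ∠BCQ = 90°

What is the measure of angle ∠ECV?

Step 1: By the law of cosines on triangle CVE: CE² = 5² + 5² − 2·5·5·cos(90°) = 50, so CE = 5·√2.
Step 2: By the inverse law of cosines on triangle ECV: cos(∠ECV) = ((5·√2)² + 5² − 5²) / (2·5·√2·5) = 50/70.71 = 0.7071, so ∠ECV = 45°.

Therefore, the measure of angle ∠ECV = 45°.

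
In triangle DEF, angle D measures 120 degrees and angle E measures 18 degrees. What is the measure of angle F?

By the triangle angle sum property, the three interior angles of any triangle add up to 180°.
We know angle D = 120° and angle E = 18°, so their sum is 138°.
Therefore angle F = 180° - 138° = 42°.

42 degrees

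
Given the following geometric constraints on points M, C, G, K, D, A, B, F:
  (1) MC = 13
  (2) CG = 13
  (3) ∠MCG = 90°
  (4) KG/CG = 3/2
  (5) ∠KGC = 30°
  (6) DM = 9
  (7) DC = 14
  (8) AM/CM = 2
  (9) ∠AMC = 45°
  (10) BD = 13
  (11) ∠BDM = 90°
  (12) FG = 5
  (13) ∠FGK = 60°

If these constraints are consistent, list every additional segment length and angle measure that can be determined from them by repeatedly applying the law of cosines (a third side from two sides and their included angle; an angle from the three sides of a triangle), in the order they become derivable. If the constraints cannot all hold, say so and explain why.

The constraints are consistent. Derivable facts, in order:
After 1 step:
- CA ≈ 19.16
- CK ≈ 10.5
- KF ≈ 17.54
- MB = 5·√10
- MG = 13·√2
- ∠CDM = 64.62°
- ∠CMD = 76.66°
- ∠DCM = 38.72°
After 2 steps:
- ∠ACM = 106.32°
- ∠BMD = 55.3°
- ∠CAM = 28.68°
- ∠CGM = 45°
- ∠CKG = 38.26°
- ∠CMG = 45°
- ∠DBM = 34.7°
- ∠FKG = 14.29°
- ∠GCK = 111.74°
- ∠GFK = 105.71°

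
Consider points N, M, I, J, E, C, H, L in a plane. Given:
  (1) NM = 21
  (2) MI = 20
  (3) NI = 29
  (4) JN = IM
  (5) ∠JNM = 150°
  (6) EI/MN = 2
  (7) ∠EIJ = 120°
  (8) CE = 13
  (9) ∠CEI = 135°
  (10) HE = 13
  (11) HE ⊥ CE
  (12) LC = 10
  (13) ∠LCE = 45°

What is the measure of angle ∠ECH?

Step 1: By the law of cosines on triangle CEH: CH² = 13² + 13² − 2·13·13·cos(90°) = 338, so CH = 13·√2.
Step 2: By the inverse law of cosines on triangle ECH: cos(∠ECH) = (13² + (13·√2)² − 13²) / (2·13·13·√2) = 338/478 = 0.7071, so ∠ECH = 45°.

Therefore, the measure of angle ∠ECH = 45°.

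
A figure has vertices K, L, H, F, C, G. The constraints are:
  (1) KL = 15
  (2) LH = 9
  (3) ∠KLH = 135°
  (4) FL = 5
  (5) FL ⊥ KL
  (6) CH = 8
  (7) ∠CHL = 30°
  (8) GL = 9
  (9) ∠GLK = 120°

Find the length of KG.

Step 1: By the law of cosines on triangle KLG: KG² = 15² + 9² − 2·15·9·cos(120°) = 441, so KG = 21.

Therefore, the length of KG = 21.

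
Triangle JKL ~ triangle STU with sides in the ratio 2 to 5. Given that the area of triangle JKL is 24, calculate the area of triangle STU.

For similar figures, the area ratio equals the square of the side ratio.
Side ratio (JKL to STU) = 2:5, so area ratio = 2^2:5^2 = 4:25.
If the area of JKL is 24, then the area of STU = 24 * (25/4) = 150.

150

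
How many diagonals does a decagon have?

Total line segments between 10 vertices = C(10,2) = 45.
Subtract the 10 sides: 45 - 10 = 35 diagonals.

35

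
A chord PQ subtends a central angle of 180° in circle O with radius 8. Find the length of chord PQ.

Chord = 2(8) sin(90°) = 16

16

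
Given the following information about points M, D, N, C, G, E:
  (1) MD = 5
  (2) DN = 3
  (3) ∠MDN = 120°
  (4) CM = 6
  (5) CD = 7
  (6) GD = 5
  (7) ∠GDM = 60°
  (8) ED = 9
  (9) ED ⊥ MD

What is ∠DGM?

Step 1: By the law of cosines on triangle GDM: GM² = 5² + 5² − 2·5·5·cos(60°) = 25, so GM = 5.
Step 2: By the inverse law of cosines on triangle DGM: cos(∠DGM) = (5² + 5² − 5²) / (2·5·5) = 25/50 = 0.5, so ∠DGM = 60°.

Therefore, the measure of angle ∠DGM = 60°.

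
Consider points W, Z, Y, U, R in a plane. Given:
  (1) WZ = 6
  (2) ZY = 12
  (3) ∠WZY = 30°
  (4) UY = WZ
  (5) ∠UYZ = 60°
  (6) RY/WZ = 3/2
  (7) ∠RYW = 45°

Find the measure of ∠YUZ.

From the given relations: UY = WZ = 6.
Step 1: By the law of cosines on triangle UYZ: UZ² = 6² + 12² − 2·6·12·cos(60°) = 108, so UZ = 6·√3.
Step 2: By the inverse law of cosines on triangle YUZ: cos(∠YUZ) = (6² + (6·√3)² − 12²) / (2·6·6·√3) = 0/124.71 = 0, so ∠YUZ = 90°.

Therefore, the measure of angle ∠YUZ = 90°.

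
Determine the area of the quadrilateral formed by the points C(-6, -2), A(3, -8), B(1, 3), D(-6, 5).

Using the Shoelace formula for a quadrilateral (vertices in order):
Area = (1/2)|sum of (x_i * y_(i+1) - x_(i+1) * y_i)|
Terms: (-6*-8 - 3*-2) = 54, (3*3 - 1*-8) = 17, (1*5 - -6*3) = 23, (-6*-2 - -6*5) = 42
Sum = 136
Area = (1/2)(136) = 68

68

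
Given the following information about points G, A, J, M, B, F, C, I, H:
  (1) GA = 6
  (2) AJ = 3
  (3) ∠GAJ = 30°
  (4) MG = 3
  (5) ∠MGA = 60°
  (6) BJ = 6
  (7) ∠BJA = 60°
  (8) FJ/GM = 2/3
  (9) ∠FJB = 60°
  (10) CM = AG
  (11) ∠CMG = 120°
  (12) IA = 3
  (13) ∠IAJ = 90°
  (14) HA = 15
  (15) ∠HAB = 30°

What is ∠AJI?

Step 1: By the law of cosines on triangle JAI: JI² = 3² + 3² − 2·3·3·cos(90°) = 18, so JI = 3·√2.
Step 2: By the inverse law of cosines on triangle AJI: cos(∠AJI) = (3² + (3·√2)² − 3²) / (2·3·3·√2) = 18/25.46 = 0.7071, so ∠AJI = 45°.

Therefore, the measure of angle ∠AJI = 45°.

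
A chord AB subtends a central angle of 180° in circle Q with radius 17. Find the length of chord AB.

Drop a perpendicular from the center to the chord, bisecting both the chord and the central angle.
Each half-chord = r sin(θ/2) = 17 sin(90°).
The full chord = 2 × 17 × sin(90°) = 34.

34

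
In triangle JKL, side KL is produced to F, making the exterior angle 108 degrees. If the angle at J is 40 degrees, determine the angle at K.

By the exterior angle theorem: exterior angle = sum of remote interior angles.
108 = 40 + angle K
angle K = 108 - 40 = 68 degrees

68 degrees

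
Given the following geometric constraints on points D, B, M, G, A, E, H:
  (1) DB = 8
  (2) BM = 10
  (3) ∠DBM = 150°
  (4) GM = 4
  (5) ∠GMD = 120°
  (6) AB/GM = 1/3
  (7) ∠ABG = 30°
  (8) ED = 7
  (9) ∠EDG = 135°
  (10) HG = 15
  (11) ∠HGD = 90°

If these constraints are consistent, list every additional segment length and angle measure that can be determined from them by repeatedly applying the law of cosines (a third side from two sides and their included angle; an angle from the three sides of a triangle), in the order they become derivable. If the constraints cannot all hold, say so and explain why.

The constraints are consistent. Derivable facts, in order:
After 1 step:
- DM ≈ 17.39
After 2 steps:
- DG ≈ 19.7
- ∠BDM = 16.71°
- ∠BMD = 13.29°
After 3 steps:
- DH ≈ 24.76
- GE ≈ 25.14
- ∠DGM = 49.87°
- ∠GDM = 10.13°
After 4 steps:
- ∠DEG = 33.65°
- ∠DGE = 11.35°
- ∠DHG = 52.72°
- ∠GDH = 37.28°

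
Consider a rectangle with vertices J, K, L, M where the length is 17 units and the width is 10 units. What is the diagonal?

A rectangle's diagonal splits it into two right triangles, with the diagonal as the hypotenuse.
By the Pythagorean theorem, d^2 = 17^2 + 10^2 = 389.
Therefore d = sqrt(389).

sqrt(389)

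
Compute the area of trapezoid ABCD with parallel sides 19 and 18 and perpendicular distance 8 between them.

A trapezoid's area equals the midsegment times the height.
The midsegment is (19 + 18) / 2 = 37/2.
Area = 37/2 * 8 = 148.

148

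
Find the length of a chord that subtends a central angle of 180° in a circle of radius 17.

Drop a perpendicular from the center to the chord, bisecting both the chord and the central angle.
Each half-chord = r sin(θ/2) = 17 sin(90°).
The full chord = 2 × 17 × sin(90°) = 34.

34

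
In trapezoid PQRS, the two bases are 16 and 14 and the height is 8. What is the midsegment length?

The midsegment (median) of a trapezoid connects the midpoints of the non-parallel sides.
Its length is the average of the two bases: (16 + 14) / 2 = 15.

15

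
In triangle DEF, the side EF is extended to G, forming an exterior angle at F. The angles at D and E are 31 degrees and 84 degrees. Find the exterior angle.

By the exterior angle theorem, an exterior angle of a triangle equals the sum of the two remote interior angles.
Exterior angle = angle D + angle E
Exterior angle = 31 + 84 = 115 degrees

115 degrees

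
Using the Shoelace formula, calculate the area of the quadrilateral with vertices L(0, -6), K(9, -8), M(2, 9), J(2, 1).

Using the Shoelace formula for a quadrilateral (vertices in order):
Area = (1/2)|sum of (x_i * y_(i+1) - x_(i+1) * y_i)|
Terms: (0*-8 - 9*-6) = 54, (9*9 - 2*-8) = 97, (2*1 - 2*9) = -16, (2*-6 - 0*1) = -12
Sum = 123
Area = (1/2)(123) = 123/2

123/2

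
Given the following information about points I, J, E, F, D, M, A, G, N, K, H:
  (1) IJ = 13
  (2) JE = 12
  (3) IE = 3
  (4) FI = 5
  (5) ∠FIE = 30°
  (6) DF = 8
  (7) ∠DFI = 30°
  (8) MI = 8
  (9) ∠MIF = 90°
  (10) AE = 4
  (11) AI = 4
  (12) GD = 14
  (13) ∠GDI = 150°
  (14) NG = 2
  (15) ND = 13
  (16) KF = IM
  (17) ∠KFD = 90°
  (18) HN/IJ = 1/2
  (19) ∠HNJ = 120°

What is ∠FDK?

From the given relations: KF = IM = 8.
Step 1: By the law of cosines on triangle DFK: DK² = 8² + 8² − 2·8·8·cos(90°) = 128, so DK = 8·√2.
Step 2: By the inverse law of cosines on triangle FDK: cos(∠FDK) = (8² + (8·√2)² − 8²) / (2·8·8·√2) = 128/181.02 = 0.7071, so ∠FDK = 45°.

Therefore, the measure of angle ∠FDK = 45°.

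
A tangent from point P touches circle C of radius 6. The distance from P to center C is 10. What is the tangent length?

The tangent, radius, and line from the external point to the center form a right triangle.
The right angle is where the tangent meets the radius.
By the Pythagorean theorem: tangent² + 6² = 10²
tangent² = 100 - 36 = 64
tangent = 8

8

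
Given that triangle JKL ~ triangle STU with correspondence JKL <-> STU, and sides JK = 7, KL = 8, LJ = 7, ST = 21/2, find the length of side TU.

Since the triangles are similar, the ratio of corresponding sides is constant.
Scale factor k = ST / JK = 21/2 / 7 = 3/2
TU = k * KL = 3/2 * 8 = 12

12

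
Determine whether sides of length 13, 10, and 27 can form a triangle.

The longest side is 27. The other two sides sum to 10 + 13 = 23.
Since 23 ≤ 27, the two shorter sides cannot reach around to close the triangle.

No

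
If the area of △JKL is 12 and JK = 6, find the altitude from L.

Rearranging the area formula Area = (1/2) * base * height:
height = 2 * Area / base = 2 * 12 / 6 = 4.

4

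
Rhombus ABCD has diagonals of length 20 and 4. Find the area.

Area = (20 * 4) / 2 = 80 / 2 = 40

40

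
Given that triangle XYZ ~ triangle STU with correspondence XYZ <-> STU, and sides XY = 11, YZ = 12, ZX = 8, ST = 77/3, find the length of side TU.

k = 77/3/11 = 7/3. TU = 7/3 * 12 = 28.

28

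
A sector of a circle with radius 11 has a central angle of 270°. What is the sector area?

The full circle has area πr² = π(11)² = 121*pi.
The sector covers 270° out of 360°, a fraction of 3/4.
Sector area = 121*pi × 3/4 = 363*pi/4.

363*pi/4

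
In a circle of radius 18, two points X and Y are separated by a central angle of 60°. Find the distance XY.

Drop a perpendicular from the center to the chord, bisecting both the chord and the central angle.
Each half-chord = r sin(θ/2) = 18 sin(30°).
The full chord = 2 × 18 × sin(30°) = 18.

18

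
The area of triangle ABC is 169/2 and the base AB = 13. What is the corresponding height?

Rearranging the area formula Area = (1/2) * base * height:
height = 2 * Area / base = 2 * 169/2 / 13 = 13.

13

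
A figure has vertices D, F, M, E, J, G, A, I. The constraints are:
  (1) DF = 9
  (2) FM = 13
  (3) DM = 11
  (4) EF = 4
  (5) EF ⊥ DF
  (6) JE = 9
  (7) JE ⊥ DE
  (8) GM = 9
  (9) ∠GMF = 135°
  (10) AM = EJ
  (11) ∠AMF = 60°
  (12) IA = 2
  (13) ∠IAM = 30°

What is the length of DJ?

Step 1: By the law of cosines on triangle EFD: ED² = 4² + 9² − 2·4·9·cos(90°) = 97, so ED = √97.
Step 2: By the law of cosines on triangle DEJ: DJ² = √97² + 9² − 2·√97·9·cos(90°) = 178, so DJ = √178.

Therefore, the length of DJ = √178.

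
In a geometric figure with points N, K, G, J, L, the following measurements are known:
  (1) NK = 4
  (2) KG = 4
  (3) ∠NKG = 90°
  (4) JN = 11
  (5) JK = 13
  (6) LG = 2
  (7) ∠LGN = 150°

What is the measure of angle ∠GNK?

Step 1: By the law of cosines on triangle NKG: NG² = 4² + 4² − 2·4·4·cos(90°) = 32, so NG = 4·√2.
Step 2: By the inverse law of cosines on triangle GNK: cos(∠GNK) = ((4·√2)² + 4² − 4²) / (2·4·√2·4) = 32/45.25 = 0.7071, so ∠GNK = 45°.

Therefore, the measure of angle ∠GNK = 45°.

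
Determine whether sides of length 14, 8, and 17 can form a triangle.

Sort the sides: 8, 14, 17.
It suffices to check that the sum of the two smallest exceeds the largest:
8 + 14 = 22 > 17. ✓
Yes, a valid triangle can be formed.

Yes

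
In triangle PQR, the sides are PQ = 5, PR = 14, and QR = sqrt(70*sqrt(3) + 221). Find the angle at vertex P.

By the inverse law of cosines: cos(P) = (PQ² + PR² - QR²) / (2 × PQ × PR)
cos(P) = (5² + 14² - (sqrt(70*sqrt(3) + 221))²) / (2 × 5 × 14)
cos(P) = (25 + 196 - (70*sqrt(3) + 221)) / 140
cos(P) = -sqrt(3)/2
P = arccos(-sqrt(3)/2) = 150°

150°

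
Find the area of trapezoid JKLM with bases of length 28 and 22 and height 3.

A trapezoid's area equals the midsegment times the height.
The midsegment is (28 + 22) / 2 = 25.
Area = 25 * 3 = 75.

75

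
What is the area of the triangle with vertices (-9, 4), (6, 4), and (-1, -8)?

Shoelace: Area = (1/2)|-9(4--8) + 6(-8-4) + -1(4-4)| = (1/2)(180) = 90

90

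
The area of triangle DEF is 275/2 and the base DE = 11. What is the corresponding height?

Area = (1/2) * base * height
height = 2 * Area / base
height = 2 * 275/2 / 11
height = 275 / 11
height = 25

25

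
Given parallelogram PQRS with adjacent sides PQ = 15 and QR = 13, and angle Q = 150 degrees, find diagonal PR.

The diagonal of a parallelogram can be found by treating two adjacent sides and the diagonal as a triangle.
Applying the law of cosines with sides 15, 13 and included angle 150°:
d^2 = 225 + 169 - 390*cos(150°) = 195*sqrt(3) + 394
d = sqrt(195*sqrt(3) + 394)

sqrt(195*sqrt(3) + 394)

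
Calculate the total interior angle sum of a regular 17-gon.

The sum of interior angles of an n-sided polygon is (n - 2) * 180.
For n = 17: (17 - 2) * 180 = 15 * 180 = 2700 degrees.

2700 degrees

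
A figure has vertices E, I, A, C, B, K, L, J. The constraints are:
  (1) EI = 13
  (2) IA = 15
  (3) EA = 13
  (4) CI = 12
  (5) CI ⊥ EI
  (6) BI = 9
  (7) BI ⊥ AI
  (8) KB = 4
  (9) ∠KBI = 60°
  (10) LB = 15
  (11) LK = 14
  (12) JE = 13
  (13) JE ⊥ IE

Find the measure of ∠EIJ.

Step 1: By the law of cosines on triangle IEJ: IJ² = 13² + 13² − 2·13·13·cos(90°) = 338, so IJ = 13·√2.
Step 2: By the inverse law of cosines on triangle EIJ: cos(∠EIJ) = (13² + (13·√2)² − 13²) / (2·13·13·√2) = 338/478 = 0.7071, so ∠EIJ = 45°.

Therefore, the measure of angle ∠EIJ = 45°.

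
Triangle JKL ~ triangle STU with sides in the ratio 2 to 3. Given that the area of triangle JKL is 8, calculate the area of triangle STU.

The ratio of areas of similar triangles = (side ratio)^2.
Side ratio = 2:3, so area ratio = 4:9.
Area of STU / Area of JKL = 9/4
Area of STU = 8 * 9/4 = 18

18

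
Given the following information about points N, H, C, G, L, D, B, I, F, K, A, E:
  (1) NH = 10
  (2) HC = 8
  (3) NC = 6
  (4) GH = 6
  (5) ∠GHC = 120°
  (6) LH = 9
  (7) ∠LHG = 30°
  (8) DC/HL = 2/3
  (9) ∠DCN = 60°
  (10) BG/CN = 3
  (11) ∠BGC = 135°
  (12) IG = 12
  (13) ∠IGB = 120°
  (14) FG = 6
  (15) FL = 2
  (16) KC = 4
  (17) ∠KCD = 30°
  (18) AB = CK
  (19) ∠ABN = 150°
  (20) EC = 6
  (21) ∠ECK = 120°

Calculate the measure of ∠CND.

From the given relations: DC = 2/3·HL = 2/3·9 = 6.
Step 1: By the law of cosines on triangle NCD: ND² = 6² + 6² − 2·6·6·cos(60°) = 36, so ND = 6.
Step 2: By the inverse law of cosines on triangle CND: cos(∠CND) = (6² + 6² − 6²) / (2·6·6) = 36/72 = 0.5, so ∠CND = 60°.

Therefore, the measure of angle ∠CND = 60°.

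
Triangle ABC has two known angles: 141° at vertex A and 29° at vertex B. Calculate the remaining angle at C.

The interior angles sum to 180°: angle C = 180 - 141 - 29 = 10°.
The triangle is obtuse (angles 141°, 29°, 10°).

10 degrees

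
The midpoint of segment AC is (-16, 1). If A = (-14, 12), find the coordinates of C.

Using the midpoint formula: M = ((x1 + x2)/2, (y1 + y2)/2)
We know M = (-16, 1) and A = (-14, 12)
For x: -16 = (-14 + x2)/2, so x2 = 2*-16 - -14 = -18
For y: 1 = (12 + y2)/2, so y2 = 2*1 - 12 = -10
C = (-18, -10)

(-18, -10)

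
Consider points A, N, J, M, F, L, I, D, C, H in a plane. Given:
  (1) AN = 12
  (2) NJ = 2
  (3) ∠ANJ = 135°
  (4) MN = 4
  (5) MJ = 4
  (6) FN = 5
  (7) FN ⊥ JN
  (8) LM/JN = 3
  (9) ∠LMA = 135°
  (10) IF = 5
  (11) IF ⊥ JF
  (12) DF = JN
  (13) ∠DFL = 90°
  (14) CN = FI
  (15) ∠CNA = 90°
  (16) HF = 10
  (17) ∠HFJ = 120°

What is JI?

Step 1: By the law of cosines on triangle FNJ: FJ² = 5² + 2² − 2·5·2·cos(90°) = 29, so FJ = √29.
Step 2: By the law of cosines on triangle JFI: JI² = √29² + 5² − 2·√29·5·cos(90°) = 54, so JI = 3·√6.

Therefore, the length of JI = 3·√6.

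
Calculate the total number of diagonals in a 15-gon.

The number of diagonals in an n-gon is n(n - 3)/2.
For n = 15: 15(15 - 3)/2 = 15 × 12 / 2 = 90.

90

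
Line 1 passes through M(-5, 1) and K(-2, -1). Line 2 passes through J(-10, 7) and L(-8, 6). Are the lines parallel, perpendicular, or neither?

Slope of line 1: m1 = (-1 - 1)/(-2 - -5) = -2/3 = -2/3
Slope of line 2: m2 = (6 - 7)/(-8 - -10) = -1/2 = -1/2
m1 != m2 (-2/3 != -1/2), so not parallel.
m1 * m2 = (-2/3) * (-1/2) = 1/3 != -1, so not perpendicular.
The lines are neither parallel nor perpendicular.

Neither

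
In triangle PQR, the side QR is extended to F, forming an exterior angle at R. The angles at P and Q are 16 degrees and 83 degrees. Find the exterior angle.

Exterior angle = 16 + 83 = 99 degrees (exterior angle theorem).

99 degrees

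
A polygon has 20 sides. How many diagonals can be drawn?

The number of diagonals in an n-gon is n(n - 3)/2.
For n = 20: 20(20 - 3)/2 = 20 × 17 / 2 = 170.

170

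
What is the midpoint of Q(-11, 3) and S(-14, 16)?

M = ((x₁ + x₂)/2, (y₁ + y₂)/2)
= ((-11 + -14)/2, (3 + 16)/2)
= (-25/2, 19/2) = (-25/2, 19/2)

(-25/2, 19/2)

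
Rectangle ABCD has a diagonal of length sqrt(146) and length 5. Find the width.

Using the Pythagorean theorem: d^2 = a^2 + b^2
b^2 = d^2 - a^2
b^2 = 146 - 25
b^2 = 121
b = sqrt(121) = 11

11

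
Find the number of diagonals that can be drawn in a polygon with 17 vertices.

Each of the 17 vertices connects to 14 non-adjacent vertices via diagonals.
Total connections = 17 × 14 = 238, but each diagonal is counted twice.
Number of diagonals = 238 / 2 = 119.

119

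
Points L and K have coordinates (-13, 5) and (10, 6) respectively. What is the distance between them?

d = sqrt((10 - -13)^2 + (6 - 5)^2)
d = sqrt(23^2 + 1^2)
d = sqrt(529 + 1)
d = sqrt(530)

sqrt(530)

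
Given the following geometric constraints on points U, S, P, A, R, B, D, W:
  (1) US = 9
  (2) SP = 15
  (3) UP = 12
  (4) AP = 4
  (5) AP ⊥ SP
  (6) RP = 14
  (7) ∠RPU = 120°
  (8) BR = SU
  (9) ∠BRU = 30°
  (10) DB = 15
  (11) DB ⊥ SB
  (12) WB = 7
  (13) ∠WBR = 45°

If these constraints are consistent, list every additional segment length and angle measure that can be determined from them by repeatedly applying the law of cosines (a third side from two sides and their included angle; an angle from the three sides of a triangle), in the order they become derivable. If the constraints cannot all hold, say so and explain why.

The constraints are consistent. Derivable facts, in order:
After 1 step:
- RW ≈ 6.4
- SA ≈ 15.52
- UR = 2·√127
- ∠PSU = 53.13°
- ∠PUS = 90°
- ∠SPU = 36.87°
After 2 steps:
- UB ≈ 15.42
- ∠ASP = 14.93°
- ∠BRW = 50.71°
- ∠BWR = 84.29°
- ∠PAS = 75.07°
- ∠PRU = 27.46°
- ∠PUR = 32.54°
After 3 steps:
- ∠BUR = 16.97°
- ∠RBU = 133.03°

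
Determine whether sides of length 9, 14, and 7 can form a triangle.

For three segments to close into a triangle, no single side can be as long as the other two combined.
The longest side is 14, and 7 + 9 = 16 > 14.
A triangle can be formed.

Yes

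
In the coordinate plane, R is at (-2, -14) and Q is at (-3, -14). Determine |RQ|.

d = sqrt((-1)^2 + (0)^2) = sqrt(1) = 1

1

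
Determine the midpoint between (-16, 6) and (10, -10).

The midpoint is the average of the coordinates:
x: (-16 + 10)/2 = -3
y: (6 + -10)/2 = -2
Midpoint = (-3, -2)

(-3, -2)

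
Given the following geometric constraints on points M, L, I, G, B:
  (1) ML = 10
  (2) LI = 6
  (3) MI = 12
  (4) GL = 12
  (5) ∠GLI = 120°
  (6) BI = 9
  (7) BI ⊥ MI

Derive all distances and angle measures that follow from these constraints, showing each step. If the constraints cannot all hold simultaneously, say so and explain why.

The constraints are consistent.

Step 1: From MI = 12, IB = 9, and ∠MIB = 90°, by the law of cosines:
  MB² = MI² + IB² - 2·MI·IB·cos(90°) = 144 + 81 - 0 = 225
  MB = 15

Step 2: From IL = 6, LG = 12, and ∠ILG = 120°, by the law of cosines:
  IG² = IL² + LG² - 2·IL·LG·cos(120°) = 36 + 144 + 72 = 252
  IG = 6·√7

Step 3: From MI = 12, ML = 10, IL = 6, by the inverse law of cosines:
  cos(∠IML) = (MI² + ML² - IL²) / (2·MI·ML)
  ∠IML = 29.93°

Step 4: From LI = 6, LM = 10, IM = 12, by the inverse law of cosines:
  cos(∠ILM) = (LI² + LM² - IM²) / (2·LI·LM)
  ∠ILM = 93.82°

Step 5: From IL = 6, IM = 12, LM = 10, by the inverse law of cosines:
  cos(∠LIM) = (IL² + IM² - LM²) / (2·IL·IM)
  ∠LIM = 56.25°

Step 6: From MB = 15, MI = 12, BI = 9, by the inverse law of cosines:
  cos(∠BMI) = (MB² + MI² - BI²) / (2·MB·MI)
  ∠BMI = 36.87°

Step 7: From IG = 6·√7, IL = 6, GL = 12, by the inverse law of cosines:
  cos(∠GIL) = (IG² + IL² - GL²) / (2·IG·IL)
  ∠GIL = 40.89°

Step 8: From GI = 6·√7, GL = 12, IL = 6, by the inverse law of cosines:
  cos(∠IGL) = (GI² + GL² - IL²) / (2·GI·GL)
  ∠IGL = 19.11°

Step 9: From BI = 9, BM = 15, IM = 12, by the inverse law of cosines:
  cos(∠IBM) = (BI² + BM² - IM²) / (2·BI·BM)
  ∠IBM = 53.13°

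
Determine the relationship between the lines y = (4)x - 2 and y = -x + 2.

Slope of line 1: m1 = 4
Slope of line 2: m2 = -1
m1 != m2 (4 != -1), so not parallel.
m1 * m2 = (4) * (-1) = -4 != -1, so not perpendicular.
The lines are neither parallel nor perpendicular.

Neither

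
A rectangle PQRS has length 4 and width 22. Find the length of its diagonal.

Using the Pythagorean theorem:
d² = 4² + 22² = 16 + 484 = 500
d = sqrt(500) = 10*sqrt(5)

10*sqrt(5)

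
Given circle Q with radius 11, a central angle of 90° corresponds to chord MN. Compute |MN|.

Drop a perpendicular from the center to the chord, bisecting both the chord and the central angle.
Each half-chord = r sin(θ/2) = 11 sin(45°).
The full chord = 2 × 11 × sin(45°) = 11*sqrt(2).

11*sqrt(2)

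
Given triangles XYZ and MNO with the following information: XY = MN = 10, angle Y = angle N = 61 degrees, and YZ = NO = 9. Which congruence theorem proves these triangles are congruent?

Consider the given information: XY = MN = 10, angle Y = angle N = 61 degrees, and YZ = NO = 9
This is not SSS or ASA: SSS requires all three pairs of sides, but we don't have that. ASA requires two angles and the side between them.
The correct criterion is SAS. Two pairs of corresponding sides and the included angle are equal (Side-Angle-Side).

SAS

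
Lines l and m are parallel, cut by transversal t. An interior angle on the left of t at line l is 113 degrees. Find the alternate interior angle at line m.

Alternate interior angles formed by parallel lines and a transversal are equal.
The given angle is 113 degrees.
The alternate interior angle = 113 degrees.

113 degrees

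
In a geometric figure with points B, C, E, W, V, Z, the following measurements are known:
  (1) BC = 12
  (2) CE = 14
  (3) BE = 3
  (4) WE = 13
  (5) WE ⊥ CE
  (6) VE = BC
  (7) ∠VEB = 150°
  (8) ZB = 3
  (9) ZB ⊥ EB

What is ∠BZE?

Step 1: By the law of cosines on triangle ZBE: ZE² = 3² + 3² − 2·3·3·cos(90°) = 18, so ZE = 3·√2.
Step 2: By the inverse law of cosines on triangle BZE: cos(∠BZE) = (3² + (3·√2)² − 3²) / (2·3·3·√2) = 18/25.46 = 0.7071, so ∠BZE = 45°.

Therefore, the measure of angle ∠BZE = 45°.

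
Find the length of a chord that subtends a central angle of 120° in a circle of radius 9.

Chord length = 2r sin(θ/2)
= 2 × 9 × sin(120°/2)
= 2 × 9 × sin(60°)
= 9*sqrt(3)

9*sqrt(3)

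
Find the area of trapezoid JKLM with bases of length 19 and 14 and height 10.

A trapezoid's area equals the midsegment times the height.
The midsegment is (19 + 14) / 2 = 33/2.
Area = 33/2 * 10 = 165.

165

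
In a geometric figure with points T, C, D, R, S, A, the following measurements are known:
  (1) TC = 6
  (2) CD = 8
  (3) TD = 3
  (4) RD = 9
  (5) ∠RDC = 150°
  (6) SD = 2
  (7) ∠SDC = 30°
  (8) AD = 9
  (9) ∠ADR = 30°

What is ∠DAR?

Step 1: By the law of cosines on triangle ADR: AR² = 9² + 9² − 2·9·9·cos(30°) = 21.7, so AR ≈ 4.66.
Step 2: By the inverse law of cosines on triangle DAR: cos(∠DAR) = (9² + 4.66² − 9²) / (2·9·4.66) = 21.7/83.86 = 0.2588, so ∠DAR = 75°.

Therefore, the measure of angle ∠DAR = 75°.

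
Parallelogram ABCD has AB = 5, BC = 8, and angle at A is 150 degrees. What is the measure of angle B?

Consecutive angles are supplementary: angle B = 180 - 150 = 30 degrees.

30 degrees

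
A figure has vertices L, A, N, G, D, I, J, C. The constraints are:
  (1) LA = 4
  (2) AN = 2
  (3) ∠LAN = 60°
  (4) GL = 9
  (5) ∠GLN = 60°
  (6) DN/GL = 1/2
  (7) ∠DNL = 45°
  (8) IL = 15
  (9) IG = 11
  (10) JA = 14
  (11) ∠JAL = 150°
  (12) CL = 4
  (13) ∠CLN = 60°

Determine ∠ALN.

Step 1: By the law of cosines on triangle LAN: LN² = 4² + 2² − 2·4·2·cos(60°) = 12, so LN = 2·√3.
Step 2: By the inverse law of cosines on triangle ALN: cos(∠ALN) = (4² + (2·√3)² − 2²) / (2·4·2·√3) = 24/27.71 = 0.866, so ∠ALN = 30°.

Therefore, the measure of angle ∠ALN = 30°.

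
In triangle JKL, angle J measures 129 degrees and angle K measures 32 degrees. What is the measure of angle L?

angle L = 180 - 129 - 32 = 19 degrees.

19 degrees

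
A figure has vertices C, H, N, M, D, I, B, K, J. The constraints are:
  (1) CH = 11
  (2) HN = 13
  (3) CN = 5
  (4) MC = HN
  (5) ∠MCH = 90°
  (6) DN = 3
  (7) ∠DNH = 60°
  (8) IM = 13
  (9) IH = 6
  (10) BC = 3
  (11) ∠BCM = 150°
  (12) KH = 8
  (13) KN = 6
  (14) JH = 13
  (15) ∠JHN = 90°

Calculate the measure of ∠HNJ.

Step 1: By the law of cosines on triangle NHJ: NJ² = 13² + 13² − 2·13·13·cos(90°) = 338, so NJ = 13·√2.
Step 2: By the inverse law of cosines on triangle HNJ: cos(∠HNJ) = (13² + (13·√2)² − 13²) / (2·13·13·√2) = 338/478 = 0.7071, so ∠HNJ = 45°.

Therefore, the measure of angle ∠HNJ = 45°.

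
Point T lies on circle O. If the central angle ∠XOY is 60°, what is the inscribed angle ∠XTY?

By the inscribed angle theorem, the inscribed angle is half the central angle.
Inscribed angle = 60° / 2 = 30°

30°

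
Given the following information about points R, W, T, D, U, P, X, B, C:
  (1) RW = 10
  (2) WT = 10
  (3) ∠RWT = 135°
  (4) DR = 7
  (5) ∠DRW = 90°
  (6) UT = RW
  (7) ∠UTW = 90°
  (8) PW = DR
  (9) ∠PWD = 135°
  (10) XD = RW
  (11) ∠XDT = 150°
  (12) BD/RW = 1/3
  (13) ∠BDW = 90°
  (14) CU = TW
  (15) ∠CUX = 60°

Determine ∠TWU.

From the given relations: UT = RW = 10.
Step 1: By the law of cosines on triangle WTU: WU² = 10² + 10² − 2·10·10·cos(90°) = 200, so WU = 10·√2.
Step 2: By the inverse law of cosines on triangle TWU: cos(∠TWU) = (10² + (10·√2)² − 10²) / (2·10·10·√2) = 200/282.84 = 0.7071, so ∠TWU = 45°.

Therefore, the measure of angle ∠TWU = 45°.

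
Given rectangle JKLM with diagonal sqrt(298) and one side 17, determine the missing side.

Using the Pythagorean theorem: d^2 = a^2 + b^2
b^2 = d^2 - a^2
b^2 = 298 - 289
b^2 = 9
b = sqrt(9) = 3

3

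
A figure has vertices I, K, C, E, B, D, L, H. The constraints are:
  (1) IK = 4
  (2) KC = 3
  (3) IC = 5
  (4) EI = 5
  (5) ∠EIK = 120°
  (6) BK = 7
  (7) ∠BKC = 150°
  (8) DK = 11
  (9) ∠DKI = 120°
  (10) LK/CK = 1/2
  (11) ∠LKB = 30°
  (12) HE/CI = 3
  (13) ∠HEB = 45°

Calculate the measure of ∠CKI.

Step 1: By the inverse law of cosines on triangle CKI: cos(∠CKI) = (3² + 4² − 5²) / (2·3·4) = 0/24 = 0, so ∠CKI = 90°.

Therefore, the measure of angle ∠CKI = 90°.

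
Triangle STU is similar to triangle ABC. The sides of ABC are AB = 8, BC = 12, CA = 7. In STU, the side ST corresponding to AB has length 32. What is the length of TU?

k = 32/8 = 4. TU = 4 * 12 = 48.

48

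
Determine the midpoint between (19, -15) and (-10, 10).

The midpoint is the point halfway along the segment.
Move half the horizontal distance: 19 + (-10 - 19)/2 = 19 + -29/2 = 9/2
Move half the vertical distance: -15 + (10 - -15)/2 = -15 + 25/2 = -5/2
Midpoint = (9/2, -5/2)

(9/2, -5/2)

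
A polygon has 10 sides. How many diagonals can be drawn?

The number of diagonals in an n-gon is n(n - 3)/2.
For n = 10: 10(10 - 3)/2 = 10 × 7 / 2 = 35.

35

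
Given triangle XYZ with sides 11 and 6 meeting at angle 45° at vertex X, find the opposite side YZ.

By the law of cosines: YZ^2 = XY^2 + XZ^2 - 2*XY*XZ*cos(X)
YZ^2 = 11^2 + 6^2 - 2*11*6*cos(45°)
YZ^2 = 121 + 36 - 132*(sqrt(2)/2)
YZ^2 = 157 - 66*sqrt(2)
YZ = sqrt(157 - 66*sqrt(2))

sqrt(157 - 66*sqrt(2))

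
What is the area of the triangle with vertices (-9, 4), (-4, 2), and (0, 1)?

The Shoelace formula computes the area from vertex coordinates by summing cross products.
For vertices (-9,4), (-4,2), (0,1):
Signed sum = -9*2 - -4*4 + -4*1 - 0*2 + 0*4 - -9*1
= -2 + -4 + 9 = 3
Area = (1/2)|3| = 3/2.

3/2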